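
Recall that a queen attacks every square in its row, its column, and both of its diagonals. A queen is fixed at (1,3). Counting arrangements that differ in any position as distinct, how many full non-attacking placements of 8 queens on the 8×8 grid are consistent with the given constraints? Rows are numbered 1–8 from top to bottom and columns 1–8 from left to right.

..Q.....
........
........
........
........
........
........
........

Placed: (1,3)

Branch on row 2: col 1 → 1; col 5 → 4; col 6 → 8; col 7 → 2; col 8 → 1.
Sum: 1 + 4 + 8 + 2 + 1 = 16.

16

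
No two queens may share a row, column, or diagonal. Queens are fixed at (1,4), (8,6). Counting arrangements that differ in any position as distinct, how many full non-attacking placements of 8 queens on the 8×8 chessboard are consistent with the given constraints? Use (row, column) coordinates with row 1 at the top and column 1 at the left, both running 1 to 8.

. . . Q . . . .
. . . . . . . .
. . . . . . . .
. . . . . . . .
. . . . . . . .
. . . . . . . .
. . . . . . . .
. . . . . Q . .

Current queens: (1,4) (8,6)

4

Branch on row 2: col 1 → 1; col 2 → 1; col 7 → 1; col 8 → 1.
Sum: 1 + 1 + 1 + 1 = 4.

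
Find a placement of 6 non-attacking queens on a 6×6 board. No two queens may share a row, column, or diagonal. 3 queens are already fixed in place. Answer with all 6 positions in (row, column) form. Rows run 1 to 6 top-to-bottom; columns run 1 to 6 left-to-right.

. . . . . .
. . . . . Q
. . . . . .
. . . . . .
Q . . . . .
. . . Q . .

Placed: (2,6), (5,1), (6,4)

(1,3) (2,6) (3,2) (4,5) (5,1) (6,4)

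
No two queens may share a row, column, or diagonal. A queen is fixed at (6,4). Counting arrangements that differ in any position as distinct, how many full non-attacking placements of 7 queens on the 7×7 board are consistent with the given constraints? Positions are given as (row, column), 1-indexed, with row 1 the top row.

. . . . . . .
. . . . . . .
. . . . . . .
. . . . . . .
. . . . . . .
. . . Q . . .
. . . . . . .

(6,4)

Branch on row 1: col 1 → 1; col 2 → 1; col 3 → 1; col 5 → 1; col 6 → 1; col 7 → 1.
Sum: 1 + 1 + 1 + 1 + 1 + 1 = 6.

6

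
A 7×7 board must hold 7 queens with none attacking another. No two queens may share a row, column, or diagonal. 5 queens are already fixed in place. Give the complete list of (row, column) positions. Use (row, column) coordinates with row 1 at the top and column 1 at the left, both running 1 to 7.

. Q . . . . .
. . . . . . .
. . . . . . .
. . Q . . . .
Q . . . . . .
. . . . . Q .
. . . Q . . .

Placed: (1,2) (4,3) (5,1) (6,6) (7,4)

(1,2) (2,7) (3,5) (4,3) (5,1) (6,6) (7,4)

Row 2: attacked by (1,2)→{1,2,3}; (4,3)→{1,3,5}; (5,1)→{1,4}; (6,6)→{2,6}; (7,4)→{4}. Safe: 7. Place at column 7.
Row 3: attacked by (1,2)→{2,4}; (2,7)→{6,7}; (4,3)→{2,3,4}; (5,1)→{1,3}; (6,6)→{3,6}; (7,4)→{4}. Safe: 5. Place at column 5.
Columns [2, 7, 5, 3, 1, 6, 4], r−c [-1, -5, -2, 1, 4, 0, 3], r+c [3, 9, 8, 7, 6, 12, 11] are all distinct, so no two queens attack.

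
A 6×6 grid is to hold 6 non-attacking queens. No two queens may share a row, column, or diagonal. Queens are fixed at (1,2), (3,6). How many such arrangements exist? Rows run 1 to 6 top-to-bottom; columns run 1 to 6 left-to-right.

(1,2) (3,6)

1

Branch on row 2: col 4 → 1.
Sum: 1 = 1.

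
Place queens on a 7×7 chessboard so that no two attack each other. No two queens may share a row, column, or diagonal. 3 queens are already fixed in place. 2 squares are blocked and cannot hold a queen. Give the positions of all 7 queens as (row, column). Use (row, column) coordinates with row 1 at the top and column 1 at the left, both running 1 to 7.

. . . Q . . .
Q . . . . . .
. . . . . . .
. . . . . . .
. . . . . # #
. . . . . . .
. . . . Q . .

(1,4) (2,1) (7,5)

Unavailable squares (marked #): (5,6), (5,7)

(1,4) (2,1) (3,3) (4,6) (5,2) (6,7) (7,5)

Row 3: attacked by (1,4)→{2,4,6}; (2,1)→{1,2}; (7,5)→{1,5}. Safe: 3, 7. Place at column 3.
Row 4: attacked by (1,4)→{1,4,7}; (2,1)→{1,3}; (3,3)→{2,3,4}; (7,5)→{2,5}. Safe: 6. Place at column 6.
Row 5: attacked by (1,4)→{4}; (2,1)→{1,4}; (3,3)→{1,3,5}; (4,6)→{5,6,7}; (7,5)→{3,5,7}. Blocked: 6,7. Safe: 2. Place at column 2.
Row 6: attacked by (1,4)→{4}; (2,1)→{1,5}; (3,3)→{3,6}; (4,6)→{4,6}; (5,2)→{1,2,3}; (7,5)→{4,5,6}. Safe: 7. Place at column 7.
Columns [4, 1, 3, 6, 2, 7, 5], r−c [-3, 1, 0, -2, 3, -1, 2], r+c [5, 3, 6, 10, 7, 13, 12] are all distinct, so no two queens attack.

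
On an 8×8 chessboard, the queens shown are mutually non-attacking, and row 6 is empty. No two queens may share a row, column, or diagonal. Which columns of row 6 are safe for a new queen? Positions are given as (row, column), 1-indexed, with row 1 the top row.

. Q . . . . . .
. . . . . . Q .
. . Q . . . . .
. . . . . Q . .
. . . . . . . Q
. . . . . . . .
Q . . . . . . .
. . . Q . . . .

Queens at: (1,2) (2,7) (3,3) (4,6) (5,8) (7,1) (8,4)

(1,2) attacks row 6 at column 2 and diagonals 7.
(2,7) attacks row 6 at column 7 and diagonals 3.
(3,3) attacks row 6 at column 3 and diagonals 6.
(4,6) attacks row 6 at column 6 and diagonals 4, 8.
(5,8) attacks row 6 at column 8 and diagonals 7.
(7,1) attacks row 6 at column 1 and diagonals 2.
(8,4) attacks row 6 at column 4 and diagonals 2, 6.
Attacked columns: {1, 2, 3, 4, 6, 7, 8}. Safe: {5}.

columns 5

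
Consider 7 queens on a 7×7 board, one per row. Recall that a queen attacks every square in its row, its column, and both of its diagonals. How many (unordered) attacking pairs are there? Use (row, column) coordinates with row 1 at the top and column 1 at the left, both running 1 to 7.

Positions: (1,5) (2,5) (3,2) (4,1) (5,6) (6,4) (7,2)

3

Same column: (1,5)–(2,5) (column 5); (3,2)–(7,2) (column 2).
Same diagonal: (3,2)–(4,1) (|3−4| = |2−1| = 1).
Total attacking pairs: 3.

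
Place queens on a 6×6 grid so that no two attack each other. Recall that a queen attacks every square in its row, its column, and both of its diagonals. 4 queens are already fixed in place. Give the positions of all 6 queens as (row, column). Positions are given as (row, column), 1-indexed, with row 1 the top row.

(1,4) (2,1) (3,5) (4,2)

(1,4) (2,1) (3,5) (4,2) (5,6) (6,3)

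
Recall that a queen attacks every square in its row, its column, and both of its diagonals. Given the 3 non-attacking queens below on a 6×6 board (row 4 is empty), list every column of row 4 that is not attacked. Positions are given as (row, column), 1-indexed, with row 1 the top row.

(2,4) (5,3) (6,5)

columns 1

(2,4) attacks row 4 at column 4 and diagonals 2, 6.
(5,3) attacks row 4 at column 3 and diagonals 2, 4.
(6,5) attacks row 4 at column 5 and diagonals 3.
Attacked columns: {2, 3, 4, 5, 6}. Safe: {1}.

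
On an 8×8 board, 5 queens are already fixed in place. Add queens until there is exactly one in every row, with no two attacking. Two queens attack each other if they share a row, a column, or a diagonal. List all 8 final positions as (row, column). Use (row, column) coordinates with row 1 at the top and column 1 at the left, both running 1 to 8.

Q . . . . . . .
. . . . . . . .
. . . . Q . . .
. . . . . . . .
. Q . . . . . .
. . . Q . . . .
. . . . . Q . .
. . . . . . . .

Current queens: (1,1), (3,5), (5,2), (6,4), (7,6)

(1,1) (2,7) (3,5) (4,8) (5,2) (6,4) (7,6) (8,3)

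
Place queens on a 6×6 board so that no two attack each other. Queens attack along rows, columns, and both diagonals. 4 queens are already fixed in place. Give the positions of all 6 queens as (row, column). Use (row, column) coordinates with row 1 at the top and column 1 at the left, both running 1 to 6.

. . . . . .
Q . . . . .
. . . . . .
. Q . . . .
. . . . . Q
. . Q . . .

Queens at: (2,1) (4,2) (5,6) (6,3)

(1,4) (2,1) (3,5) (4,2) (5,6) (6,3)

Row 1: attacked by (2,1)→{1,2}; (4,2)→{2,5}; (5,6)→{2,6}; (6,3)→{3}. Safe: 4. Place at column 4.
Row 3: attacked by (1,4)→{2,4,6}; (2,1)→{1,2}; (4,2)→{1,2,3}; (5,6)→{4,6}; (6,3)→{3,6}. Safe: 5. Place at column 5.
Columns [4, 1, 5, 2, 6, 3], r−c [-3, 1, -2, 2, -1, 3], r+c [5, 3, 8, 6, 11, 9] are all distinct, so no two queens attack.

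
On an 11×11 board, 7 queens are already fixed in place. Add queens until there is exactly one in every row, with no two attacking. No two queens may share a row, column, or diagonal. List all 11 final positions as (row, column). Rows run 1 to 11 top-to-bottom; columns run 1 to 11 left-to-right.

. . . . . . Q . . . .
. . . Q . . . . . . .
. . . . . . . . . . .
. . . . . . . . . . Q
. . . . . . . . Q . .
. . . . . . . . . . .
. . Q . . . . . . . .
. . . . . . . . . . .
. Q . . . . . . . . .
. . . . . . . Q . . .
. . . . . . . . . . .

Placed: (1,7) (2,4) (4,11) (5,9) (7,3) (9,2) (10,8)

(1,7) (2,4) (3,6) (4,11) (5,9) (6,1) (7,3) (8,5) (9,2) (10,8) (11,10)

Row 3: attacked by (1,7)→{5,7,9}; (2,4)→{3,4,5}; (4,11)→{10,11}; (5,9)→{7,9,11}; (7,3)→{3,7}; (9,2)→{2,8}; (10,8)→{1,8}. Safe: 6. Place at column 6.
Row 6: attacked by (1,7)→{2,7}; (2,4)→{4,8}; (3,6)→{3,6,9}; (4,11)→{9,11}; (5,9)→{8,9,10}; (7,3)→{2,3,4}; (9,2)→{2,5}; (10,8)→{4,8}. Safe: 1. Place at column 1.
Row 8: attacked by (1,7)→{7}; (2,4)→{4,10}; (3,6)→{1,6,11}; (4,11)→{7,11}; (5,9)→{6,9}; (6,1)→{1,3}; (7,3)→{2,3,4}; (9,2)→{1,2,3}; (10,8)→{6,8,10}. Safe: 5. Place at column 5.
Row 11: attacked by (1,7)→{7}; (2,4)→{4}; (3,6)→{6}; (4,11)→{4,11}; (5,9)→{3,9}; (6,1)→{1,6}; (7,3)→{3,7}; (8,5)→{2,5,8}; (9,2)→{2,4}; (10,8)→{7,8,9}. Safe: 10. Place at column 10.
Columns [7, 4, 6, 11, 9, 1, 3, 5, 2, 8, 10], r−c [-6, -2, -3, -7, -4, 5, 4, 3, 7, 2, 1], r+c [8, 6, 9, 15, 14, 7, 10, 13, 11, 18, 21] are all distinct, so no two queens attack.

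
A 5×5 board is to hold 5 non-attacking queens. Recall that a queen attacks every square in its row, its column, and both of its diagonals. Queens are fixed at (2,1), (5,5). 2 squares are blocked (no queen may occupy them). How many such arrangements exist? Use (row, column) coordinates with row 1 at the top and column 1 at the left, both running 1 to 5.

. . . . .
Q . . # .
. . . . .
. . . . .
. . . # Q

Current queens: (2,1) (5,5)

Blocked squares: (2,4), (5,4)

Branch on row 1: col 3 → 1; col 4 → 0.
Sum: 1 + 0 = 1.

1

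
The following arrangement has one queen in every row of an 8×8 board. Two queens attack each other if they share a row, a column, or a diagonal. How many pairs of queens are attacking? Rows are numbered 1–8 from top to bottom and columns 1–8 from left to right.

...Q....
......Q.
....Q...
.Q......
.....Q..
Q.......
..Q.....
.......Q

0

All columns are distinct and no two queens satisfy |Δrow| = |Δcol|, so no pair attacks.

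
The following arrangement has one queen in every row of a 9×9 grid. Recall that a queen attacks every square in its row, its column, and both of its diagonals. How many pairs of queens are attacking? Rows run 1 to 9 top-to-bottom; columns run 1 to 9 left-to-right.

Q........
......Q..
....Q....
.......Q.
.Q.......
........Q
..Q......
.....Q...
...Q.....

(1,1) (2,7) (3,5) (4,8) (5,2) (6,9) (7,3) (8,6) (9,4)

0

All columns are distinct and no two queens satisfy |Δrow| = |Δcol|, so no pair attacks.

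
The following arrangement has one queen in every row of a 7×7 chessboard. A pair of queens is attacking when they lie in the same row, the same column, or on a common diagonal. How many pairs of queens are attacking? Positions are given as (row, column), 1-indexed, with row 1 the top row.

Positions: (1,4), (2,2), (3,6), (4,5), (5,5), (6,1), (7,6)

5

Same column: (3,6)–(7,6) (column 6); (4,5)–(5,5) (column 5).
Same diagonal: (1,4)–(3,6) (|1−3| = |4−6| = 2); (2,2)–(5,5) (|2−5| = |2−5| = 3); (3,6)–(4,5) (|3−4| = |6−5| = 1).
Total attacking pairs: 5.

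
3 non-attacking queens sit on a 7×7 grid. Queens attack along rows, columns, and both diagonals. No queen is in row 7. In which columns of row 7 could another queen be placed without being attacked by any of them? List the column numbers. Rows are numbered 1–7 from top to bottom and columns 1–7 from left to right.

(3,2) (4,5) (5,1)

columns 4, 7

(3,2) attacks row 7 at column 2 and diagonals 6.
(4,5) attacks row 7 at column 5 and diagonals 2.
(5,1) attacks row 7 at column 1 and diagonals 3.
Attacked columns: {1, 2, 3, 5, 6}. Safe: {4, 7}.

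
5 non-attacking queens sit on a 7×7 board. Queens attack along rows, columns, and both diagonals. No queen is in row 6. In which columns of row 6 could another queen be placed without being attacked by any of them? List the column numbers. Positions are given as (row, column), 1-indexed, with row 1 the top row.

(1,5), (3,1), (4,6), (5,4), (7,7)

columns 2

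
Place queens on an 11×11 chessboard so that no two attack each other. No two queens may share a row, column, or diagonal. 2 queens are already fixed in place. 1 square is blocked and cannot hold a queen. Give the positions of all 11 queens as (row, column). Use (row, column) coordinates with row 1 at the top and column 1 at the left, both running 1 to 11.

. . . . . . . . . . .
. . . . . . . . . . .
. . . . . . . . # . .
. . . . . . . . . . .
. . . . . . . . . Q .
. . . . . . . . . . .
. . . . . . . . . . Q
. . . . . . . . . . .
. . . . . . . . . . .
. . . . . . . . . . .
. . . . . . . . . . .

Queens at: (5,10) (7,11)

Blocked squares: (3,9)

(1,9) (2,4) (3,1) (4,3) (5,10) (6,7) (7,11) (8,8) (9,5) (10,2) (11,6)

Row 1: attacked by (5,10)→{6,10}; (7,11)→{5,11}. Safe: 1, 2, 3, 4, 7, 8, 9. Place at column 9.
Row 2: attacked by (1,9)→{8,9,10}; (5,10)→{7,10}; (7,11)→{6,11}. Safe: 1, 2, 3, 4, 5. Place at column 4.
Row 3: attacked by (1,9)→{7,9,11}; (2,4)→{3,4,5}; (5,10)→{8,10}; (7,11)→{7,11}. Blocked: 9. Safe: 1, 2, 6. Place at column 1.
Row 4: attacked by (1,9)→{6,9}; (2,4)→{2,4,6}; (3,1)→{1,2}; (5,10)→{9,10,11}; (7,11)→{8,11}. Safe: 3, 5, 7. Place at column 3.
Row 6: attacked by (1,9)→{4,9}; (2,4)→{4,8}; (3,1)→{1,4}; (4,3)→{1,3,5}; (5,10)→{9,10,11}; (7,11)→{10,11}. Safe: 2, 6, 7. Place at column 7.
Row 8: attacked by (1,9)→{2,9}; (2,4)→{4,10}; (3,1)→{1,6}; (4,3)→{3,7}; (5,10)→{7,10}; (6,7)→{5,7,9}; (7,11)→{10,11}. Safe: 8. Place at column 8.
Row 9: attacked by (1,9)→{1,9}; (2,4)→{4,11}; (3,1)→{1,7}; (4,3)→{3,8}; (5,10)→{6,10}; (6,7)→{4,7,10}; (7,11)→{9,11}; (8,8)→{7,8,9}. Safe: 2, 5. Place at column 5.
Row 10: attacked by (1,9)→{9}; (2,4)→{4}; (3,1)→{1,8}; (4,3)→{3,9}; (5,10)→{5,10}; (6,7)→{3,7,11}; (7,11)→{8,11}; (8,8)→{6,8,10}; (9,5)→{4,5,6}. Safe: 2. Place at column 2.
Row 11: attacked by (1,9)→{9}; (2,4)→{4}; (3,1)→{1,9}; (4,3)→{3,10}; (5,10)→{4,10}; (6,7)→{2,7}; (7,11)→{7,11}; (8,8)→{5,8,11}; (9,5)→{3,5,7}; (10,2)→{1,2,3}. Safe: 6. Place at column 6.
Columns [9, 4, 1, 3, 10, 7, 11, 8, 5, 2, 6], r−c [-8, -2, 2, 1, -5, -1, -4, 0, 4, 8, 5], r+c [10, 6, 4, 7, 15, 13, 18, 16, 14, 12, 17] are all distinct, so no two queens attack.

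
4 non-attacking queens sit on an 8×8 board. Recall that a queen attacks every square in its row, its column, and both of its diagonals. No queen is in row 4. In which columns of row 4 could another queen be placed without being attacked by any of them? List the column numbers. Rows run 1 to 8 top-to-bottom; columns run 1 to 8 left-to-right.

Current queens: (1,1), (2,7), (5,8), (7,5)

(1,1) attacks row 4 at column 1 and diagonals 4.
(2,7) attacks row 4 at column 7 and diagonals 5.
(5,8) attacks row 4 at column 8 and diagonals 7.
(7,5) attacks row 4 at column 5 and diagonals 2, 8.
Attacked columns: {1, 2, 4, 5, 7, 8}. Safe: {3, 6}.

columns 3, 6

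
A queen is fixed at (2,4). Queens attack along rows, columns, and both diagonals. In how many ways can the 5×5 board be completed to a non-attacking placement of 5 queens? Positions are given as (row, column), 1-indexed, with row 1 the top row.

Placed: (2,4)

2

Branch on row 1: col 1 → 1; col 2 → 1.
Sum: 1 + 1 = 2.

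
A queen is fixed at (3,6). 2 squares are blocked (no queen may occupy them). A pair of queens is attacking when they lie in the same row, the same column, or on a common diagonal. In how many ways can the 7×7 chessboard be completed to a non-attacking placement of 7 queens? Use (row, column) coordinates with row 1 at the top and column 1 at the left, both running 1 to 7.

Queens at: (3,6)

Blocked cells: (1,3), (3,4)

4

Branch on row 1: col 1 → 0; col 2 → 1; col 5 → 2; col 7 → 1.
Sum: 0 + 1 + 2 + 1 = 4.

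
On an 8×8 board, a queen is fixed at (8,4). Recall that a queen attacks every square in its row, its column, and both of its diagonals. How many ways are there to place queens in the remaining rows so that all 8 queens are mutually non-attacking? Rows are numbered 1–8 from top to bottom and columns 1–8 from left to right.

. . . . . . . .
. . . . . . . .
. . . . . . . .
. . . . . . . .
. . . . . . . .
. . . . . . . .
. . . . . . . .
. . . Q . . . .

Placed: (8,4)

Branch on row 1: col 1 → 1; col 2 → 3; col 3 → 3; col 5 → 3; col 6 → 4; col 7 → 3; col 8 → 1.
Sum: 1 + 3 + 3 + 3 + 4 + 3 + 1 = 18.

18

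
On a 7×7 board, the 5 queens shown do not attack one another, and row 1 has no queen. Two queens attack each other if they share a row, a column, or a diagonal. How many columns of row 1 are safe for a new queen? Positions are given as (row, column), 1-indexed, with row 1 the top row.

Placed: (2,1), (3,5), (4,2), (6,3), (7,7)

(2,1) attacks row 1 at column 1 and diagonals 2.
(3,5) attacks row 1 at column 5 and diagonals 3, 7.
(4,2) attacks row 1 at column 2 and diagonals 5.
(6,3) attacks row 1 at column 3.
(7,7) attacks row 1 at column 7 and diagonals 1.
Attacked columns: {1, 2, 3, 5, 7}. Safe: {4, 6}.

2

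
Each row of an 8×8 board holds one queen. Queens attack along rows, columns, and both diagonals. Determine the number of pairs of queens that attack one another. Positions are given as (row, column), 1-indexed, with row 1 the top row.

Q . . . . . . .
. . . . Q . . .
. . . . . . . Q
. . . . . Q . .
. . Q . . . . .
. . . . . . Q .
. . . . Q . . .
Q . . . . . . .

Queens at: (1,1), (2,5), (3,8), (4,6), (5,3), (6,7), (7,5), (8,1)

Same column: (1,1)–(8,1) (column 1); (2,5)–(7,5) (column 5).
Same diagonal: (5,3)–(7,5) (|5−7| = |3−5| = 2).
Total attacking pairs: 3.

3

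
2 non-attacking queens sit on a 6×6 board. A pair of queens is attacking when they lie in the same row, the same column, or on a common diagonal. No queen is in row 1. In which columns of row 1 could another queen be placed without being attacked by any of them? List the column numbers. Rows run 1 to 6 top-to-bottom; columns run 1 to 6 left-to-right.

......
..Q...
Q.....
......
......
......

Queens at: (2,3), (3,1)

columns 5, 6

(2,3) attacks row 1 at column 3 and diagonals 2, 4.
(3,1) attacks row 1 at column 1 and diagonals 3.
Attacked columns: {1, 2, 3, 4}. Safe: {5, 6}.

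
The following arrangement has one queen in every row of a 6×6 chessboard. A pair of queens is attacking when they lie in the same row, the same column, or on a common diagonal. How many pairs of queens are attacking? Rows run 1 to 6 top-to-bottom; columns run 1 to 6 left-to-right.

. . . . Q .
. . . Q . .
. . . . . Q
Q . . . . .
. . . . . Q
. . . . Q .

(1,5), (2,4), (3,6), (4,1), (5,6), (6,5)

Same column: (1,5)–(6,5) (column 5); (3,6)–(5,6) (column 6).
Same diagonal: (1,5)–(2,4) (|1−2| = |5−4| = 1); (5,6)–(6,5) (|5−6| = |6−5| = 1).
Total attacking pairs: 4.

4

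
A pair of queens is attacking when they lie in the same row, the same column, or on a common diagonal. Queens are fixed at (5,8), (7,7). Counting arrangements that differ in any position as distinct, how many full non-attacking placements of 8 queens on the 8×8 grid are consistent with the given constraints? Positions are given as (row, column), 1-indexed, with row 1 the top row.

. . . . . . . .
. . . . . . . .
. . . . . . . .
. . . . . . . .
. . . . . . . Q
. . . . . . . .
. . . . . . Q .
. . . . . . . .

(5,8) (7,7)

Branch on row 1: col 2 → 0; col 3 → 3; col 5 → 1; col 6 → 2.
Sum: 0 + 3 + 1 + 2 = 6.

6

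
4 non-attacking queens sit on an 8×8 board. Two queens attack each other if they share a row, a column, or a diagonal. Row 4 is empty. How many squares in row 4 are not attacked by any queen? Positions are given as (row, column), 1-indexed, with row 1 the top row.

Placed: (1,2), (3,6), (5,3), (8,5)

1

(1,2) attacks row 4 at column 2 and diagonals 5.
(3,6) attacks row 4 at column 6 and diagonals 5, 7.
(5,3) attacks row 4 at column 3 and diagonals 2, 4.
(8,5) attacks row 4 at column 5 and diagonals 1.
Attacked columns: {1, 2, 3, 4, 5, 6, 7}. Safe: {8}.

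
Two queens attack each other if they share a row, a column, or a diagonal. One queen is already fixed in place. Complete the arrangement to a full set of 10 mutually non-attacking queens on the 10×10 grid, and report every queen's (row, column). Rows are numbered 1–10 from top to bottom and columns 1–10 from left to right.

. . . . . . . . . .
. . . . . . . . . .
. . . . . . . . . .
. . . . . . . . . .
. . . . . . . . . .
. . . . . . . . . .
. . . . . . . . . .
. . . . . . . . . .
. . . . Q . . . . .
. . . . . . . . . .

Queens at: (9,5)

(1,4) (2,10) (3,7) (4,2) (5,6) (6,3) (7,1) (8,8) (9,5) (10,9)

Row 1: attacked by (9,5)→{5}. Safe: 1, 2, 3, 4, 6, 7, 8, 9, 10. Place at column 4.
Row 2: attacked by (1,4)→{3,4,5}; (9,5)→{5}. Safe: 1, 2, 6, 7, 8, 9, 10. Place at column 10.
Row 3: attacked by (1,4)→{2,4,6}; (2,10)→{9,10}; (9,5)→{5}. Safe: 1, 3, 7, 8. Place at column 7.
Row 4: attacked by (1,4)→{1,4,7}; (2,10)→{8,10}; (3,7)→{6,7,8}; (9,5)→{5,10}. Safe: 2, 3, 9. Place at column 2.
Row 5: attacked by (1,4)→{4,8}; (2,10)→{7,10}; (3,7)→{5,7,9}; (4,2)→{1,2,3}; (9,5)→{1,5,9}. Safe: 6. Place at column 6.
Row 6: attacked by (1,4)→{4,9}; (2,10)→{6,10}; (3,7)→{4,7,10}; (4,2)→{2,4}; (5,6)→{5,6,7}; (9,5)→{2,5,8}. Safe: 1, 3. Place at column 3.
Row 7: attacked by (1,4)→{4,10}; (2,10)→{5,10}; (3,7)→{3,7}; (4,2)→{2,5}; (5,6)→{4,6,8}; (6,3)→{2,3,4}; (9,5)→{3,5,7}. Safe: 1, 9. Place at column 1.
Row 8: attacked by (1,4)→{4}; (2,10)→{4,10}; (3,7)→{2,7}; (4,2)→{2,6}; (5,6)→{3,6,9}; (6,3)→{1,3,5}; (7,1)→{1,2}; (9,5)→{4,5,6}. Safe: 8. Place at column 8.
Row 10: attacked by (1,4)→{4}; (2,10)→{2,10}; (3,7)→{7}; (4,2)→{2,8}; (5,6)→{1,6}; (6,3)→{3,7}; (7,1)→{1,4}; (8,8)→{6,8,10}; (9,5)→{4,5,6}. Safe: 9. Place at column 9.
Columns [4, 10, 7, 2, 6, 3, 1, 8, 5, 9], r−c [-3, -8, -4, 2, -1, 3, 6, 0, 4, 1], r+c [5, 12, 10, 6, 11, 9, 8, 16, 14, 19] are all distinct, so no two queens attack.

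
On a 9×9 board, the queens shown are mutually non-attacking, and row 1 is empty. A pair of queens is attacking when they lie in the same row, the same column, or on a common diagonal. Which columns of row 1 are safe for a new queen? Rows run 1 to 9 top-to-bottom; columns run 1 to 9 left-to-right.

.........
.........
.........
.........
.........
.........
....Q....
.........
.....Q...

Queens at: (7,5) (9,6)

(7,5) attacks row 1 at column 5.
(9,6) attacks row 1 at column 6.
Attacked columns: {5, 6}. Safe: {1, 2, 3, 4, 7, 8, 9}.

columns 1, 2, 3, 4, 7, 8, 9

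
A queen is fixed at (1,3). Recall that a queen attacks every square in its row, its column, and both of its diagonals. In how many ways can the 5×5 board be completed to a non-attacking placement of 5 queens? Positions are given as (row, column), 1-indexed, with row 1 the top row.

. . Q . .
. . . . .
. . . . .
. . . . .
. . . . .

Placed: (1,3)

2

Branch on row 2: col 1 → 1; col 5 → 1.
Sum: 1 + 1 = 2.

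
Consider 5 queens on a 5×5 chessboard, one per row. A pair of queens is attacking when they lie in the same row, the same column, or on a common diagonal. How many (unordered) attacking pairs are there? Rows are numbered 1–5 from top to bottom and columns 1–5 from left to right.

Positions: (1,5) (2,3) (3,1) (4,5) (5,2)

Same column: (1,5)–(4,5) (column 5).
Same diagonal: (2,3)–(4,5) (|2−4| = |3−5| = 2).
Total attacking pairs: 2.

2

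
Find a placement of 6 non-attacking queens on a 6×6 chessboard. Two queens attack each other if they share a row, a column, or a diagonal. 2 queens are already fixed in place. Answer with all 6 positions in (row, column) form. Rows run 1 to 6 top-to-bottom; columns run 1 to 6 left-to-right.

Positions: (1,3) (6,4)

(1,3) (2,6) (3,2) (4,5) (5,1) (6,4)

Row 2: attacked by (1,3)→{2,3,4}; (6,4)→{4}. Safe: 1, 5, 6. Place at column 6.
Row 3: attacked by (1,3)→{1,3,5}; (2,6)→{5,6}; (6,4)→{1,4}. Safe: 2. Place at column 2.
Row 4: attacked by (1,3)→{3,6}; (2,6)→{4,6}; (3,2)→{1,2,3}; (6,4)→{2,4,6}. Safe: 5. Place at column 5.
Row 5: attacked by (1,3)→{3}; (2,6)→{3,6}; (3,2)→{2,4}; (4,5)→{4,5,6}; (6,4)→{3,4,5}. Safe: 1. Place at column 1.
Columns [3, 6, 2, 5, 1, 4], r−c [-2, -4, 1, -1, 4, 2], r+c [4, 8, 5, 9, 6, 10] are all distinct, so no two queens attack.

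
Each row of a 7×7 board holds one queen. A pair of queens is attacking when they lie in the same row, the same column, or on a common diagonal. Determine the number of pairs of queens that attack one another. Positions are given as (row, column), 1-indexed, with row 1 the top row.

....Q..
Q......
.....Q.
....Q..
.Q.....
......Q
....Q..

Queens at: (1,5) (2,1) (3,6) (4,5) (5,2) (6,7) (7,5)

Same column: (1,5)–(4,5) (column 5); (1,5)–(7,5) (column 5); (4,5)–(7,5) (column 5).
Same diagonal: (3,6)–(4,5) (|3−4| = |6−5| = 1); (4,5)–(6,7) (|4−6| = |5−7| = 2).
Total attacking pairs: 5.

5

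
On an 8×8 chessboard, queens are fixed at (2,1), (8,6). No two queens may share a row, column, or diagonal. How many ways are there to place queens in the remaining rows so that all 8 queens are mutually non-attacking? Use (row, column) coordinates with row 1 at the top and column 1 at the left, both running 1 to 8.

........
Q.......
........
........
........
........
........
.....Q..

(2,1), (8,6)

Branch on row 1: col 3 → 1; col 4 → 1; col 5 → 1; col 7 → 0; col 8 → 0.
Sum: 1 + 1 + 1 + 0 + 0 = 3.

3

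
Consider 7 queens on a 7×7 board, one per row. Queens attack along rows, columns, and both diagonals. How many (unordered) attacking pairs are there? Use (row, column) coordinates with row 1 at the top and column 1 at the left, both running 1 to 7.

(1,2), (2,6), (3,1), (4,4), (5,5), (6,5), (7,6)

5

Same column: (2,6)–(7,6) (column 6); (5,5)–(6,5) (column 5).
Same diagonal: (2,6)–(4,4) (|2−4| = |6−4| = 2); (4,4)–(5,5) (|4−5| = |4−5| = 1); (6,5)–(7,6) (|6−7| = |5−6| = 1).
Total attacking pairs: 5.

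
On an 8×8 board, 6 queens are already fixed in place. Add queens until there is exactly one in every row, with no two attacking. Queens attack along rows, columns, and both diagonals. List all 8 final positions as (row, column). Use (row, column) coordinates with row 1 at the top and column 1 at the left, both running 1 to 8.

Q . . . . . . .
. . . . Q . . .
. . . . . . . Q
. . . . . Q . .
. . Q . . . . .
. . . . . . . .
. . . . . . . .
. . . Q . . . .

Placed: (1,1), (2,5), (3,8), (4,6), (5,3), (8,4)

Row 6: attacked by (1,1)→{1,6}; (2,5)→{1,5}; (3,8)→{5,8}; (4,6)→{4,6,8}; (5,3)→{2,3,4}; (8,4)→{2,4,6}. Safe: 7. Place at column 7.
Row 7: attacked by (1,1)→{1,7}; (2,5)→{5}; (3,8)→{4,8}; (4,6)→{3,6}; (5,3)→{1,3,5}; (6,7)→{6,7,8}; (8,4)→{3,4,5}. Safe: 2. Place at column 2.
Columns [1, 5, 8, 6, 3, 7, 2, 4], r−c [0, -3, -5, -2, 2, -1, 5, 4], r+c [2, 7, 11, 10, 8, 13, 9, 12] are all distinct, so no two queens attack.

(1,1) (2,5) (3,8) (4,6) (5,3) (6,7) (7,2) (8,4)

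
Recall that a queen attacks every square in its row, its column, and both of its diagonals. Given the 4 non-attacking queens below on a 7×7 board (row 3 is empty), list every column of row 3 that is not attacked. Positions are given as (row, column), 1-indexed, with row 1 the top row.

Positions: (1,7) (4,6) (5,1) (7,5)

columns 2, 4

(1,7) attacks row 3 at column 7 and diagonals 5.
(4,6) attacks row 3 at column 6 and diagonals 5, 7.
(5,1) attacks row 3 at column 1 and diagonals 3.
(7,5) attacks row 3 at column 5 and diagonals 1.
Attacked columns: {1, 3, 5, 6, 7}. Safe: {2, 4}.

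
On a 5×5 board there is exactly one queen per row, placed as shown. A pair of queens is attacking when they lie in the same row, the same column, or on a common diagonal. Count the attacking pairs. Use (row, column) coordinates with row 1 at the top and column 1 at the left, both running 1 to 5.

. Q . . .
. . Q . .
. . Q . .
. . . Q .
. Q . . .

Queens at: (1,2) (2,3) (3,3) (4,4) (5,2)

4

Same column: (1,2)–(5,2) (column 2); (2,3)–(3,3) (column 3).
Same diagonal: (1,2)–(2,3) (|1−2| = |2−3| = 1); (3,3)–(4,4) (|3−4| = |3−4| = 1).
Total attacking pairs: 4.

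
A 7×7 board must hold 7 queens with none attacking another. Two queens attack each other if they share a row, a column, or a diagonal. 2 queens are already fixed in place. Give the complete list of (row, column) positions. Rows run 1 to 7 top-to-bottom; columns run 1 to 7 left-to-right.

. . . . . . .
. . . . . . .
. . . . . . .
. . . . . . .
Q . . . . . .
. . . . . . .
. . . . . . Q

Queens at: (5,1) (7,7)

(1,3) (2,6) (3,2) (4,5) (5,1) (6,4) (7,7)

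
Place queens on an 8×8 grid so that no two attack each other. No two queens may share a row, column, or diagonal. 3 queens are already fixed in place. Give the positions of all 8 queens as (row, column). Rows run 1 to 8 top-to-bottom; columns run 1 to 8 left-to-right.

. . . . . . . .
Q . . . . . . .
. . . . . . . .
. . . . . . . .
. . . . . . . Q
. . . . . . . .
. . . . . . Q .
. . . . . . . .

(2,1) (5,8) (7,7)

(1,5) (2,1) (3,4) (4,6) (5,8) (6,2) (7,7) (8,3)

Row 1: attacked by (2,1)→{1,2}; (5,8)→{4,8}; (7,7)→{1,7}. Safe: 3, 5, 6. Place at column 5.
Row 3: attacked by (1,5)→{3,5,7}; (2,1)→{1,2}; (5,8)→{6,8}; (7,7)→{3,7}. Safe: 4. Place at column 4.
Row 4: attacked by (1,5)→{2,5,8}; (2,1)→{1,3}; (3,4)→{3,4,5}; (5,8)→{7,8}; (7,7)→{4,7}. Safe: 6. Place at column 6.
Row 6: attacked by (1,5)→{5}; (2,1)→{1,5}; (3,4)→{1,4,7}; (4,6)→{4,6,8}; (5,8)→{7,8}; (7,7)→{6,7,8}. Safe: 2, 3. Place at column 2.
Row 8: attacked by (1,5)→{5}; (2,1)→{1,7}; (3,4)→{4}; (4,6)→{2,6}; (5,8)→{5,8}; (6,2)→{2,4}; (7,7)→{6,7,8}. Safe: 3. Place at column 3.
Columns [5, 1, 4, 6, 8, 2, 7, 3], r−c [-4, 1, -1, -2, -3, 4, 0, 5], r+c [6, 3, 7, 10, 13, 8, 14, 11] are all distinct, so no two queens attack.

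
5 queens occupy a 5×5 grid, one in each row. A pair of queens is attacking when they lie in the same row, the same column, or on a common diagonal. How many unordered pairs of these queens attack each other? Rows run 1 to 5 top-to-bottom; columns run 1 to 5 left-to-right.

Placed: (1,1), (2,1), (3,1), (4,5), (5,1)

Same column: (1,1)–(2,1) (column 1); (1,1)–(3,1) (column 1); (1,1)–(5,1) (column 1); (2,1)–(3,1) (column 1); (2,1)–(5,1) (column 1); (3,1)–(5,1) (column 1).
Total attacking pairs: 6.

6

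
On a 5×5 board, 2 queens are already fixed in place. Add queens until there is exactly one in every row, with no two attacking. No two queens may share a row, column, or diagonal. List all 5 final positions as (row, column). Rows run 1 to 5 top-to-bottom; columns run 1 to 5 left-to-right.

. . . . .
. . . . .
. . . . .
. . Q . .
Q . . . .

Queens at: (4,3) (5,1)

Row 1: attacked by (4,3)→{3}; (5,1)→{1,5}. Safe: 2, 4. Place at column 4.
Row 2: attacked by (1,4)→{3,4,5}; (4,3)→{1,3,5}; (5,1)→{1,4}. Safe: 2. Place at column 2.
Row 3: attacked by (1,4)→{2,4}; (2,2)→{1,2,3}; (4,3)→{2,3,4}; (5,1)→{1,3}. Safe: 5. Place at column 5.
Columns [4, 2, 5, 3, 1], r−c [-3, 0, -2, 1, 4], r+c [5, 4, 8, 7, 6] are all distinct, so no two queens attack.

(1,4) (2,2) (3,5) (4,3) (5,1)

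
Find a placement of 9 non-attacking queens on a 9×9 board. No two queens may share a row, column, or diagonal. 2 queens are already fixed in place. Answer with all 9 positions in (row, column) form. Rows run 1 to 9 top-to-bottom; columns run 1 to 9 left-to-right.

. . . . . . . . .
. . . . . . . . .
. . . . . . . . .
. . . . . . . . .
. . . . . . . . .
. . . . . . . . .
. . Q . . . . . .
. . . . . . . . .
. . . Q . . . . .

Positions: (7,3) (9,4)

(1,2) (2,5) (3,8) (4,1) (5,9) (6,6) (7,3) (8,7) (9,4)

Row 1: attacked by (7,3)→{3,9}; (9,4)→{4}. Safe: 1, 2, 5, 6, 7, 8. Place at column 2.
Row 2: attacked by (1,2)→{1,2,3}; (7,3)→{3,8}; (9,4)→{4}. Safe: 5, 6, 7, 9. Place at column 5.
Row 3: attacked by (1,2)→{2,4}; (2,5)→{4,5,6}; (7,3)→{3,7}; (9,4)→{4}. Safe: 1, 8, 9. Place at column 8.
Row 4: attacked by (1,2)→{2,5}; (2,5)→{3,5,7}; (3,8)→{7,8,9}; (7,3)→{3,6}; (9,4)→{4,9}. Safe: 1. Place at column 1.
Row 5: attacked by (1,2)→{2,6}; (2,5)→{2,5,8}; (3,8)→{6,8}; (4,1)→{1,2}; (7,3)→{1,3,5}; (9,4)→{4,8}. Safe: 7, 9. Place at column 9.
Row 6: attacked by (1,2)→{2,7}; (2,5)→{1,5,9}; (3,8)→{5,8}; (4,1)→{1,3}; (5,9)→{8,9}; (7,3)→{2,3,4}; (9,4)→{1,4,7}. Safe: 6. Place at column 6.
Row 8: attacked by (1,2)→{2,9}; (2,5)→{5}; (3,8)→{3,8}; (4,1)→{1,5}; (5,9)→{6,9}; (6,6)→{4,6,8}; (7,3)→{2,3,4}; (9,4)→{3,4,5}. Safe: 7. Place at column 7.
Columns [2, 5, 8, 1, 9, 6, 3, 7, 4], r−c [-1, -3, -5, 3, -4, 0, 4, 1, 5], r+c [3, 7, 11, 5, 14, 12, 10, 15, 13] are all distinct, so no two queens attack.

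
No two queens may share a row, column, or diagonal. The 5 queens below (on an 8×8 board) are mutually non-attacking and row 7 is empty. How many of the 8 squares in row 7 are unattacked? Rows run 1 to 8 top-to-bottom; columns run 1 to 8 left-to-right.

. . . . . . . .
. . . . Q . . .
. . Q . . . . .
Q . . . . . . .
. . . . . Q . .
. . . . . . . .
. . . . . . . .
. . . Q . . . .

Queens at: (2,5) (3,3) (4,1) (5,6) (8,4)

(2,5) attacks row 7 at column 5.
(3,3) attacks row 7 at column 3 and diagonals 7.
(4,1) attacks row 7 at column 1 and diagonals 4.
(5,6) attacks row 7 at column 6 and diagonals 4, 8.
(8,4) attacks row 7 at column 4 and diagonals 3, 5.
Attacked columns: {1, 3, 4, 5, 6, 7, 8}. Safe: {2}.

1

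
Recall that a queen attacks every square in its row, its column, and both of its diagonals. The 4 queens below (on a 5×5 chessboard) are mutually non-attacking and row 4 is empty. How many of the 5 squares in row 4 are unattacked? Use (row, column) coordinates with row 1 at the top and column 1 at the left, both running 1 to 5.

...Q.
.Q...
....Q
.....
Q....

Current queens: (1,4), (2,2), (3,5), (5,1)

(1,4) attacks row 4 at column 4 and diagonals 1.
(2,2) attacks row 4 at column 2 and diagonals 4.
(3,5) attacks row 4 at column 5 and diagonals 4.
(5,1) attacks row 4 at column 1 and diagonals 2.
Attacked columns: {1, 2, 4, 5}. Safe: {3}.

1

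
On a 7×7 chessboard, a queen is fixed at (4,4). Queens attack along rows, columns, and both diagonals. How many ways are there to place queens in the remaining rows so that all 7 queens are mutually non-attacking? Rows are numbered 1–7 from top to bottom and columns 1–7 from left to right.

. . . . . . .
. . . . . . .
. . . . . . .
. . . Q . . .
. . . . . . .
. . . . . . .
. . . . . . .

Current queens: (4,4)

Branch on row 1: col 2 → 2; col 3 → 2; col 5 → 2; col 6 → 2.
Sum: 2 + 2 + 2 + 2 = 8.

8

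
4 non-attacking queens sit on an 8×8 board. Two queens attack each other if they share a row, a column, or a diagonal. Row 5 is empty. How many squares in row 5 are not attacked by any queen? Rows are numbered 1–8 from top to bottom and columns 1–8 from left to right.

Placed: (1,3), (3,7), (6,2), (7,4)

1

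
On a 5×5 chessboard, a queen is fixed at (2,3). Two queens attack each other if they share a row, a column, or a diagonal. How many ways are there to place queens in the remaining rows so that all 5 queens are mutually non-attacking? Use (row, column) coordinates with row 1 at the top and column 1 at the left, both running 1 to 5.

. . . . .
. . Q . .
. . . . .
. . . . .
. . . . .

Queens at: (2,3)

2

Branch on row 1: col 1 → 1; col 5 → 1.
Sum: 1 + 1 = 2.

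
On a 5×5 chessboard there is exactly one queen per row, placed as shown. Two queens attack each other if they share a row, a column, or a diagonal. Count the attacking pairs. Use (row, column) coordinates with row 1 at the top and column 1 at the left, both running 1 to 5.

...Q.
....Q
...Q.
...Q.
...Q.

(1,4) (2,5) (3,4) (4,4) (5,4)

Same column: (1,4)–(3,4) (column 4); (1,4)–(4,4) (column 4); (1,4)–(5,4) (column 4); (3,4)–(4,4) (column 4); (3,4)–(5,4) (column 4); (4,4)–(5,4) (column 4).
Same diagonal: (1,4)–(2,5) (|1−2| = |4−5| = 1); (2,5)–(3,4) (|2−3| = |5−4| = 1).
Total attacking pairs: 8.

8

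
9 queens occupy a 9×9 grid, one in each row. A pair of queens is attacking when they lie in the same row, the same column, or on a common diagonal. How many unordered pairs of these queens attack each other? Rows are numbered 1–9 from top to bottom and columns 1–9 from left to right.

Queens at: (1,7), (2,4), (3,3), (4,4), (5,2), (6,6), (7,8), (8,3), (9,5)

Same column: (2,4)–(4,4) (column 4); (3,3)–(8,3) (column 3).
Same diagonal: (1,7)–(4,4) (|1−4| = |7−4| = 3); (2,4)–(3,3) (|2−3| = |4−3| = 1); (3,3)–(4,4) (|3−4| = |3−4| = 1); (3,3)–(6,6) (|3−6| = |3−6| = 3); (4,4)–(6,6) (|4−6| = |4−6| = 2).
Total attacking pairs: 7.

7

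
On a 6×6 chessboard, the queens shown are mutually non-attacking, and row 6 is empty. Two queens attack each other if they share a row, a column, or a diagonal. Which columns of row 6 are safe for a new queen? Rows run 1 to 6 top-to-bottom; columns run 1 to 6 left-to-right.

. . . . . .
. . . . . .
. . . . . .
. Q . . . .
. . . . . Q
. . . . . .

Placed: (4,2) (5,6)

columns 1, 3

(4,2) attacks row 6 at column 2 and diagonals 4.
(5,6) attacks row 6 at column 6 and diagonals 5.
Attacked columns: {2, 4, 5, 6}. Safe: {1, 3}.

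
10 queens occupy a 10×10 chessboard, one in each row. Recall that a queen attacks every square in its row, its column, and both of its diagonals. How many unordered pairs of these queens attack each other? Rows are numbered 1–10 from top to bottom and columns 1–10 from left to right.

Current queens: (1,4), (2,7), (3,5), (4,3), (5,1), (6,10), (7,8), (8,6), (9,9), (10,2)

All columns are distinct and no two queens satisfy |Δrow| = |Δcol|, so no pair attacks.

0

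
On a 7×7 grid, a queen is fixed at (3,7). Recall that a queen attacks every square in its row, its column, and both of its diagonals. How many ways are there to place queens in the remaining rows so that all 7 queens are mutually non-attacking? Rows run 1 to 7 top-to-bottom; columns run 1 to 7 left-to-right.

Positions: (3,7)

6

Branch on row 1: col 1 → 1; col 2 → 1; col 3 → 1; col 4 → 1; col 6 → 2.
Sum: 1 + 1 + 1 + 1 + 2 = 6.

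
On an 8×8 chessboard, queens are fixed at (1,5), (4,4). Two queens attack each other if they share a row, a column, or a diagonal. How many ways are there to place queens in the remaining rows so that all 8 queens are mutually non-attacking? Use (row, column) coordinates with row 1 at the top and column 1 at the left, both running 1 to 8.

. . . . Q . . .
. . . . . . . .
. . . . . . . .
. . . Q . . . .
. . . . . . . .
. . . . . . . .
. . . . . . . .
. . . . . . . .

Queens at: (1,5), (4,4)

4

Branch on row 2: col 1 → 1; col 3 → 1; col 7 → 2; col 8 → 0.
Sum: 1 + 1 + 2 + 0 = 4.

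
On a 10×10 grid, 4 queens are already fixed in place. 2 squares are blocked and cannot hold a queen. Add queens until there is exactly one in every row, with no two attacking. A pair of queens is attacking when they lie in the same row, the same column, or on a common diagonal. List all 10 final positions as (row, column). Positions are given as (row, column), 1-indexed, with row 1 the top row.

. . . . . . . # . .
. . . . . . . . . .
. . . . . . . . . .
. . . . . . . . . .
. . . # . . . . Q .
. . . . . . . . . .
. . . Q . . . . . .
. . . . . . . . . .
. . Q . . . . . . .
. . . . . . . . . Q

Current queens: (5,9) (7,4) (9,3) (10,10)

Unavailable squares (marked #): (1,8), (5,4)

(1,6) (2,8) (3,1) (4,5) (5,9) (6,2) (7,4) (8,7) (9,3) (10,10)

Row 1: attacked by (5,9)→{5,9}; (7,4)→{4,10}; (9,3)→{3}; (10,10)→{1,10}. Blocked: 8. Safe: 2, 6, 7. Place at column 6.
Row 2: attacked by (1,6)→{5,6,7}; (5,9)→{6,9}; (7,4)→{4,9}; (9,3)→{3,10}; (10,10)→{2,10}. Safe: 1, 8. Place at column 8.
Row 3: attacked by (1,6)→{4,6,8}; (2,8)→{7,8,9}; (5,9)→{7,9}; (7,4)→{4,8}; (9,3)→{3,9}; (10,10)→{3,10}. Safe: 1, 2, 5. Place at column 1.
Row 4: attacked by (1,6)→{3,6,9}; (2,8)→{6,8,10}; (3,1)→{1,2}; (5,9)→{8,9,10}; (7,4)→{1,4,7}; (9,3)→{3,8}; (10,10)→{4,10}. Safe: 5. Place at column 5.
Row 6: attacked by (1,6)→{1,6}; (2,8)→{4,8}; (3,1)→{1,4}; (4,5)→{3,5,7}; (5,9)→{8,9,10}; (7,4)→{3,4,5}; (9,3)→{3,6}; (10,10)→{6,10}. Safe: 2. Place at column 2.
Row 8: attacked by (1,6)→{6}; (2,8)→{2,8}; (3,1)→{1,6}; (4,5)→{1,5,9}; (5,9)→{6,9}; (6,2)→{2,4}; (7,4)→{3,4,5}; (9,3)→{2,3,4}; (10,10)→{8,10}. Safe: 7. Place at column 7.
Columns [6, 8, 1, 5, 9, 2, 4, 7, 3, 10], r−c [-5, -6, 2, -1, -4, 4, 3, 1, 6, 0], r+c [7, 10, 4, 9, 14, 8, 11, 15, 12, 20] are all distinct, so no two queens attack.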